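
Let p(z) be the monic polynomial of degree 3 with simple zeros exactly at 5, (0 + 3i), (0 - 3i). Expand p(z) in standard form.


The polynomial is p(z) = ∏_{α ∈ S} (z − α), where S = {5, (0 + 3i), (0 - 3i)}.
Expanding the product yields: p(z) = z^3 -5·z^2 + 9·z -45.
Note conjugate pairs combine to real quadratics: (z − (0+3i))(z − (0−3i)) = z² + 9.
The resulting polynomial has degree 3 and real coefficients as required.

p(z) = z^3 -5·z^2 + 9·z -45.


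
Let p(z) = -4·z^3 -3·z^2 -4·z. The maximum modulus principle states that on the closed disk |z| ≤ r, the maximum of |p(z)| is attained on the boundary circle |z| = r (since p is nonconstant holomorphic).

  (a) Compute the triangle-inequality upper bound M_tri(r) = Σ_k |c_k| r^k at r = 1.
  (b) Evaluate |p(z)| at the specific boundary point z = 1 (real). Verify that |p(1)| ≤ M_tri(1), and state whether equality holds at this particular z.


Coefficients: c_0 = 0, c_1 = -4, c_2 = -3, c_3 = -4. Radius r = 1.
Part (a). Triangle bound: M_tri(r) = Σ_k |c_k| r^k
  = |0|·1^0 + |-4|·1^1 + |-3|·1^2 + |-4|·1^3
  = 0 + 4 + 3 + 4 = 11.
This bounds M(r) := max_{|z|=r} |p(z)| from above; equality holds iff all terms c_k z^k can be made to align in phase at a single z on |z|=r.
Part (b). At z = 1 (real, on the circle |z| = r):
  p(1) = (0)·1^0 + (-4)·1^1 + (-3)·1^2 + (-4)·1^3 = -11.
  |p(1)| = 11.
Since all nonzero coefficients share the same sign, |p(1)| = 11 = M_tri(1); the triangle bound is attained at z = 1, so in fact M(r) = 11.

M_tri(1) = 11; |p(1)| = 11; equality at z=1: yes.


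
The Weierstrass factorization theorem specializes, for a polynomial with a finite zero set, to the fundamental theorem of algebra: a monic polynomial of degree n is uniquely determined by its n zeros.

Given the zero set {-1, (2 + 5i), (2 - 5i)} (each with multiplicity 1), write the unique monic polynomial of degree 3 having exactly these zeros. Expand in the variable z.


The polynomial is p(z) = ∏_{α ∈ S} (z − α), where S = {-1, (2 + 5i), (2 - 5i)}.
Expanding the product yields: p(z) = z^3 -3·z^2 + 25·z + 29.
Note conjugate pairs combine to real quadratics: (z − (2+5i))(z − (2−5i)) = z² − 4z + 29.
The resulting polynomial has degree 3 and real coefficients as required.

p(z) = z^3 -3·z^2 + 25·z + 29.


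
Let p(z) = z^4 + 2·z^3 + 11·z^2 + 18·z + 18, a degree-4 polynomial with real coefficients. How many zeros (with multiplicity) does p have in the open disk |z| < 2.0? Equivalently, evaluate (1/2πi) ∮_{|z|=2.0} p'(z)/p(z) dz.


The zeros of p are: (-1 + 1i), (-1 - 1i), (0 + 3i), (0 - 3i).
Their magnitudes are: 1.414, 1.414, 3, 3.
Zeros with |z| < R = 2.0: (-1 + 1i), (-1 - 1i).
Count = 2.
By the argument principle, (1/2πi) ∮_{|z|=R} p'(z)/p(z) dz equals exactly this count.

Number of zeros inside |z| < 2.0: 2.


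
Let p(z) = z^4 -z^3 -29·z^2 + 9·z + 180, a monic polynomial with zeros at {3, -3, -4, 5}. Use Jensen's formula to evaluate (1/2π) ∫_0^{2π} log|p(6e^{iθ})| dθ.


Zeros: -4, -3, 3, 5; r = 6.
Inside |z| < r: -4, -3, 3, 5. Outside (|z| ≥ r): ∅.
p(0) = 180, so log|p(0)| = log(180) = 5.1930.
Apply Jensen: I(r) = log|p(0)| + Σ_k log(r/|z_k|), summed over zeros inside |z| < r.
  log(r/|z_k|) for z_k = 3: log(6/3) = 0.6931
  log(r/|z_k|) for z_k = -3: log(6/3) = 0.6931
  log(r/|z_k|) for z_k = -4: log(6/4) = 0.4055
  log(r/|z_k|) for z_k = 5: log(6/5) = 0.1823
Sum over inside zeros: 1.9741.
I(r) = log|p(0)| + (inside sum) = 5.1930 + 1.9741 = 7.1670.
Closed form (all zeros inside, monic): I(r) = n·log(r) = 4·log(6) = 7.1670. ✓

I(r) ≈ 7.1670.


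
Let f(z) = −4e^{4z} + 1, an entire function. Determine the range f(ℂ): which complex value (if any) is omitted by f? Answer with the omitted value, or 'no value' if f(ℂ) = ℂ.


Little Picard bounds the complement of f(ℂ) to at most one point.
e^{4z} is never zero on ℂ, so -4·e^{4z} takes every value in ℂ ∖ {0}. Adding 1 shifts the range to ℂ ∖ {1}. Thus f omits exactly the value 1.

Omitted value: 1.


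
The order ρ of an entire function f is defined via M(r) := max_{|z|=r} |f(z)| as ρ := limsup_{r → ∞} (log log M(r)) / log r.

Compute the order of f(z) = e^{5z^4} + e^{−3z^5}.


Each summand is entire of order 4 and 5 respectively (as in the single-exponential case). The order of a sum is at most the max of the orders, so ρ ≤ 5. For the lower bound: on |z|=r choose arg z so that -3z^5 is real positive; then |e^{-3z^5}| = e^{3r^5} while |e^{5z^4}| ≤ e^{5r^4} = o(e^{3r^5}). So |f| ≥ e^{3r^5}(1 − o(1)) and ρ ≥ 5. Hence ρ = max(4, 5) = 5.
Therefore ρ = 5.

Order ρ = 5.


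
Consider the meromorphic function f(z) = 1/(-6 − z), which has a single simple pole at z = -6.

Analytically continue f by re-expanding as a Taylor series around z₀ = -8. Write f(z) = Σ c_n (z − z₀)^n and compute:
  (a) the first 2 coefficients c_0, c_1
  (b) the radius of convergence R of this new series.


Let w = z − z₀, so z = z₀ + w.
Then -6 − z = -6 − (z₀ + w) = (-6 − z₀) − w = 2 − w.
f(z) = 1/(2 − w) = (1/(2)) · 1/(1 − w/(2)) = Σ_{n≥0} w^n / (2)^(n+1).
So c_n = 1/(2)^(n+1):
  c_0 = 1/(2)^1 = 1/2.
  c_1 = 1/(2)^2 = 1/4.
The series is valid for |w/d| < 1, i.e. |z − z₀| < |d|.
Radius of convergence: R = |-6 − z₀| = |2| = 2 (distance from z₀ to the singularity z = -6).

c_0 = 1/2, c_1 = 1/4; R = 2.


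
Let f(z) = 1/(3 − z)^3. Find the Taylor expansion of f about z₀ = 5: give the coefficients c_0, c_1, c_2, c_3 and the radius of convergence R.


Let w = z − z₀, so z = z₀ + w.
Then 3 − z = 3 − (z₀ + w) = (3 − z₀) − w = -2 − w.
f(z) = 1/(-2 − w)^3 = (1/(-2)^3) · (1 − w/(-2))^{−3}.
By the binomial series (1−u)^{−3} = Σ_{n≥0} C(n+2, 2) u^n for |u|<1, with u = w/(-2):
  c_n = C(n+2, 2) / (-2)^(n+3).
  c_0 = 1/(-2)^3 = -1/8.
  c_1 = 3/(-2)^4 = 3/16.
  c_2 = 6/(-2)^5 = -3/16.
  c_3 = 10/(-2)^6 = 5/32.
The series is valid for |w/d| < 1, i.e. |z − z₀| < |d|.
Radius of convergence: R = |3 − z₀| = |-2| = 2 (distance from z₀ to the singularity z = 3).

c_0 = -1/8, c_1 = 3/16, c_2 = -3/16, c_3 = 5/32; R = 2.


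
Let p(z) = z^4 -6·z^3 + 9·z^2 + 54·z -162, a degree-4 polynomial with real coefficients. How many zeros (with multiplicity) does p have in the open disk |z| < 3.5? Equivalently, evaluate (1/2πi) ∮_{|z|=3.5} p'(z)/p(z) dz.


The zeros of p are: 3, -3, (3 + 3i), (3 - 3i).
Their magnitudes are: 3, 3, 4.243, 4.243.
Zeros with |z| < R = 3.5: 3, -3.
Count = 2.
By the argument principle, (1/2πi) ∮_{|z|=R} p'(z)/p(z) dz equals exactly this count.

Number of zeros inside |z| < 3.5: 2.


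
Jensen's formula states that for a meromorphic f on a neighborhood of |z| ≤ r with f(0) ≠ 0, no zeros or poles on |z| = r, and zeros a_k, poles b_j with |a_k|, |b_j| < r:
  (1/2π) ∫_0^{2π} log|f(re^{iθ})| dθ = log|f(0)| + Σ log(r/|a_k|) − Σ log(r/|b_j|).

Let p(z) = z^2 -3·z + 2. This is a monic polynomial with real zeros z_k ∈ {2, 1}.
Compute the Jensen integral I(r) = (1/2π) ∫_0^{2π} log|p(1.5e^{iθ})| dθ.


Zeros: 1, 2; r = 1.5.
Inside |z| < r: 1. Outside (|z| ≥ r): 2.
p(0) = 2, so log|p(0)| = log(2) = 0.6931.
Apply Jensen: I(r) = log|p(0)| + Σ_k log(r/|z_k|), summed over zeros inside |z| < r.
  log(r/|z_k|) for z_k = 1: log(1.5/1) = 0.4055
  Outside zeros (2) contribute nothing to the Jensen sum.
Sum over inside zeros: 0.4055.
I(r) = log|p(0)| + (inside sum) = 0.6931 + 0.4055 = 1.0986.
Note: since some zeros are outside |z| ≤ r, the simplified n·log(r) form does NOT apply — only the inside zeros contribute.

I(r) ≈ 1.0986.


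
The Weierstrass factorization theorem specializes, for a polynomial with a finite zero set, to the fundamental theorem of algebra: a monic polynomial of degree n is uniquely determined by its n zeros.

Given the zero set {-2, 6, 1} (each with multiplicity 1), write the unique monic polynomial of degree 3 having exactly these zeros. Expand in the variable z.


The polynomial is p(z) = ∏_{α ∈ S} (z − α), where S = {-2, 6, 1}.
Expanding the product yields: p(z) = z^3 -5·z^2 -8·z + 12.
The resulting polynomial has degree 3 and real coefficients as required.

p(z) = z^3 -5·z^2 -8·z + 12.


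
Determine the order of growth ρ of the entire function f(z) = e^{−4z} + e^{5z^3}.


Each summand is entire of order 1 and 3 respectively (as in the single-exponential case). The order of a sum is at most the max of the orders, so ρ ≤ 3. For the lower bound: on |z|=r choose arg z so that 5z^3 is real positive; then |e^{5z^3}| = e^{5r^3} while |e^{-4z}| ≤ e^{4r^1} = o(e^{5r^3}). So |f| ≥ e^{5r^3}(1 − o(1)) and ρ ≥ 3. Hence ρ = max(1, 3) = 3.
Therefore ρ = 3.

Order ρ = 3.


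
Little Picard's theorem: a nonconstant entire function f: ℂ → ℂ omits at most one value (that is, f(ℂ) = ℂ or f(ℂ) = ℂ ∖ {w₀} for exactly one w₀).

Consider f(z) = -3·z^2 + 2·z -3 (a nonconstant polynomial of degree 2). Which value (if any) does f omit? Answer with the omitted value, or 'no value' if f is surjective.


Little Picard bounds the complement of f(ℂ) to at most one point.
For every w ∈ ℂ, the equation p(z) − w = 0 is a nonconstant polynomial in z and hence has at least one root by the fundamental theorem of algebra. So p is surjective onto ℂ, omitting no value.

Omitted value: no value.


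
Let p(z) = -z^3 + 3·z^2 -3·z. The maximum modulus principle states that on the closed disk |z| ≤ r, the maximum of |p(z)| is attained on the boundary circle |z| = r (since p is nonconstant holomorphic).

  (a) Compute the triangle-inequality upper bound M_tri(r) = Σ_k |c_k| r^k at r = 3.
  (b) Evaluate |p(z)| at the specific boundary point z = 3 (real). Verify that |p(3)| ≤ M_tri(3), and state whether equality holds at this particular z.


Coefficients: c_0 = 0, c_1 = -3, c_2 = 3, c_3 = -1. Radius r = 3.
Part (a). Triangle bound: M_tri(r) = Σ_k |c_k| r^k
  = |0|·3^0 + |-3|·3^1 + |3|·3^2 + |-1|·3^3
  = 0 + 9 + 27 + 27 = 63.
This bounds M(r) := max_{|z|=r} |p(z)| from above; equality holds iff all terms c_k z^k can be made to align in phase at a single z on |z|=r.
Part (b). At z = 3 (real, on the circle |z| = r):
  p(3) = (0)·3^0 + (-3)·3^1 + (3)·3^2 + (-1)·3^3 = -9.
  |p(3)| = 9.
Check: |p(3)| = 9 ≤ 63 = M_tri(3). ✓ Equality does not hold at z = 3 (the coefficients have mixed signs, so the terms do not all align in phase there).

M_tri(3) = 63; |p(3)| = 9; equality at z=3: no.


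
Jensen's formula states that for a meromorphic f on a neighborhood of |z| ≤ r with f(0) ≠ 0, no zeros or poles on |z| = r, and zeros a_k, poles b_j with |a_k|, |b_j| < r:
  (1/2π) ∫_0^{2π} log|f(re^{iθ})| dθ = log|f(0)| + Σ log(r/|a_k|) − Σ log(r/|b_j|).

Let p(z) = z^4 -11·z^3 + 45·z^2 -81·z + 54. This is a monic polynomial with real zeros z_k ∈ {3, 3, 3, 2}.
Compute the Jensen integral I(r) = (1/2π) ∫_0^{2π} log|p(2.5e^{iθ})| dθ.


Zeros: 2, 3, 3, 3; r = 2.5.
Inside |z| < r: 2. Outside (|z| ≥ r): 3, 3, 3.
p(0) = 54, so log|p(0)| = log(54) = 3.9890.
Apply Jensen: I(r) = log|p(0)| + Σ_k log(r/|z_k|), summed over zeros inside |z| < r.
  log(r/|z_k|) for z_k = 2: log(2.5/2) = 0.2231
  Outside zeros (3, 3, 3) contribute nothing to the Jensen sum.
Sum over inside zeros: 0.2231.
I(r) = log|p(0)| + (inside sum) = 3.9890 + 0.2231 = 4.2121.
Note: since some zeros are outside |z| ≤ r, the simplified n·log(r) form does NOT apply — only the inside zeros contribute.

I(r) ≈ 4.2121.


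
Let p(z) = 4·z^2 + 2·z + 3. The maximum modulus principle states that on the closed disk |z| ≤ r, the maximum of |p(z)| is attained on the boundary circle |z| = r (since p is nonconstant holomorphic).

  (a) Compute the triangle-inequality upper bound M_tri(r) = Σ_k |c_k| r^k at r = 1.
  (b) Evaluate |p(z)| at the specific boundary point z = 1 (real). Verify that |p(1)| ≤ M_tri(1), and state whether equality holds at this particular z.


Coefficients: c_0 = 3, c_1 = 2, c_2 = 4. Radius r = 1.
Part (a). Triangle bound: M_tri(r) = Σ_k |c_k| r^k
  = |3|·1^0 + |2|·1^1 + |4|·1^2
  = 3 + 2 + 4 = 9.
This bounds M(r) := max_{|z|=r} |p(z)| from above; equality holds iff all terms c_k z^k can be made to align in phase at a single z on |z|=r.
Part (b). At z = 1 (real, on the circle |z| = r):
  p(1) = (3)·1^0 + (2)·1^1 + (4)·1^2 = 9.
  |p(1)| = 9.
Since all nonzero coefficients share the same sign, |p(1)| = 9 = M_tri(1); the triangle bound is attained at z = 1, so in fact M(r) = 9.

M_tri(1) = 9; |p(1)| = 9; equality at z=1: yes.


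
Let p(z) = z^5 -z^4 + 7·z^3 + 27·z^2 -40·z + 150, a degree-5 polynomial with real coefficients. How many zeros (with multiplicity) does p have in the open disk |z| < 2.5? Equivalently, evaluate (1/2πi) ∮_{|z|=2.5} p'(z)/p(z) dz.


The zeros of p are: -3, (1 + 3i), (1 - 3i), (1 + 2i), (1 - 2i).
Their magnitudes are: 3, 3.162, 3.162, 2.236, 2.236.
Zeros with |z| < R = 2.5: (1 + 2i), (1 - 2i).
Count = 2.
By the argument principle, (1/2πi) ∮_{|z|=R} p'(z)/p(z) dz equals exactly this count.

Number of zeros inside |z| < 2.5: 2.


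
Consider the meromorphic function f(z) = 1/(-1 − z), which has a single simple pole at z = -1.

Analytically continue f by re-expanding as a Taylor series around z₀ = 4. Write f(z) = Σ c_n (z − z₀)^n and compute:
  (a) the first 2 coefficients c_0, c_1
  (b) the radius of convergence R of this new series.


Let w = z − z₀, so z = z₀ + w.
Then -1 − z = -1 − (z₀ + w) = (-1 − z₀) − w = -5 − w.
f(z) = 1/(-5 − w) = (1/(-5)) · 1/(1 − w/(-5)) = Σ_{n≥0} w^n / (-5)^(n+1).
So c_n = 1/(-5)^(n+1):
  c_0 = 1/(-5)^1 = -1/5.
  c_1 = 1/(-5)^2 = 1/25.
The series is valid for |w/d| < 1, i.e. |z − z₀| < |d|.
Radius of convergence: R = |-1 − z₀| = |-5| = 5 (distance from z₀ to the singularity z = -1).

c_0 = -1/5, c_1 = 1/25; R = 5.


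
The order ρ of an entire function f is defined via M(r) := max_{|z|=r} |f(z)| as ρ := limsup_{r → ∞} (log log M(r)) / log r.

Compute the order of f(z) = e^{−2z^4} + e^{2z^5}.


Each summand is entire of order 4 and 5 respectively (as in the single-exponential case). The order of a sum is at most the max of the orders, so ρ ≤ 5. For the lower bound: on |z|=r choose arg z so that 2z^5 is real positive; then |e^{2z^5}| = e^{2r^5} while |e^{-2z^4}| ≤ e^{2r^4} = o(e^{2r^5}). So |f| ≥ e^{2r^5}(1 − o(1)) and ρ ≥ 5. Hence ρ = max(4, 5) = 5.
Therefore ρ = 5.

Order ρ = 5.


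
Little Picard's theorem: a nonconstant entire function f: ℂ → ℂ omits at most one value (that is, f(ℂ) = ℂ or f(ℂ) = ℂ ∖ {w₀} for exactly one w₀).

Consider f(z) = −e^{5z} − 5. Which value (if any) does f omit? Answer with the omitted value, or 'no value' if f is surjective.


Little Picard bounds the complement of f(ℂ) to at most one point.
e^{5z} is never zero on ℂ, so -1·e^{5z} takes every value in ℂ ∖ {0}. Adding -5 shifts the range to ℂ ∖ {-5}. Thus f omits exactly the value -5.

Omitted value: -5.


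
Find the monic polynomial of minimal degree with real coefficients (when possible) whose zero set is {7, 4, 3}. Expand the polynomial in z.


The polynomial is p(z) = ∏_{α ∈ S} (z − α), where S = {7, 4, 3}.
Expanding the product yields: p(z) = z^3 -14·z^2 + 61·z -84.
The resulting polynomial has degree 3 and real coefficients as required.

p(z) = z^3 -14·z^2 + 61·z -84.


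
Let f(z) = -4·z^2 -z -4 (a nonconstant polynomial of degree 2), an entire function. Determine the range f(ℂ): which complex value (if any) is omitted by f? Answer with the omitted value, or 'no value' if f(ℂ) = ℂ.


Little Picard bounds the complement of f(ℂ) to at most one point.
For every w ∈ ℂ, the equation p(z) − w = 0 is a nonconstant polynomial in z and hence has at least one root by the fundamental theorem of algebra. So p is surjective onto ℂ, omitting no value.

Omitted value: no value.


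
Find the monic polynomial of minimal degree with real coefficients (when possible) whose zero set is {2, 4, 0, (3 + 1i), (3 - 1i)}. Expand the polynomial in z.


The polynomial is p(z) = ∏_{α ∈ S} (z − α), where S = {2, 4, 0, (3 + 1i), (3 - 1i)}.
Expanding the product yields: p(z) = z^5 -12·z^4 + 54·z^3 -108·z^2 + 80·z.
Note conjugate pairs combine to real quadratics: (z − (3+1i))(z − (3−1i)) = z² − 6z + 10.
The resulting polynomial has degree 5 and real coefficients as required.

p(z) = z^5 -12·z^4 + 54·z^3 -108·z^2 + 80·z.


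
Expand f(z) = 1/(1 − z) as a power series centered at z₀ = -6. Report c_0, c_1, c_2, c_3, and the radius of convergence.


Let w = z − z₀, so z = z₀ + w.
Then 1 − z = 1 − (z₀ + w) = (1 − z₀) − w = 7 − w.
f(z) = 1/(7 − w) = (1/(7)) · 1/(1 − w/(7)) = Σ_{n≥0} w^n / (7)^(n+1).
So c_n = 1/(7)^(n+1):
  c_0 = 1/(7)^1 = 1/7.
  c_1 = 1/(7)^2 = 1/49.
  c_2 = 1/(7)^3 = 1/343.
  c_3 = 1/(7)^4 = 1/2401.
The series is valid for |w/d| < 1, i.e. |z − z₀| < |d|.
Radius of convergence: R = |1 − z₀| = |7| = 7 (distance from z₀ to the singularity z = 1).

c_0 = 1/7, c_1 = 1/49, c_2 = 1/343, c_3 = 1/2401; R = 7.


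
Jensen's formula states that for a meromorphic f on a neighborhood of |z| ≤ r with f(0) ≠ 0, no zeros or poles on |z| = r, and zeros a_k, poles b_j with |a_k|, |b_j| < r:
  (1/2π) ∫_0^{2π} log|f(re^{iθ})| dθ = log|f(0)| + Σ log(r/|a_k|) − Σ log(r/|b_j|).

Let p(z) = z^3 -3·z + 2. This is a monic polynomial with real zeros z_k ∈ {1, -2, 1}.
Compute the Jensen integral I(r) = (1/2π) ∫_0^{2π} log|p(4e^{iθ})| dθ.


Zeros: -2, 1, 1; r = 4.
Inside |z| < r: -2, 1, 1. Outside (|z| ≥ r): ∅.
p(0) = 2, so log|p(0)| = log(2) = 0.6931.
Apply Jensen: I(r) = log|p(0)| + Σ_k log(r/|z_k|), summed over zeros inside |z| < r.
  log(r/|z_k|) for z_k = 1: log(4/1) = 1.3863
  log(r/|z_k|) for z_k = -2: log(4/2) = 0.6931
  log(r/|z_k|) for z_k = 1: log(4/1) = 1.3863
Sum over inside zeros: 3.4657.
I(r) = log|p(0)| + (inside sum) = 0.6931 + 3.4657 = 4.1589.
Closed form (all zeros inside, monic): I(r) = n·log(r) = 3·log(4) = 4.1589. ✓

I(r) ≈ 4.1589.


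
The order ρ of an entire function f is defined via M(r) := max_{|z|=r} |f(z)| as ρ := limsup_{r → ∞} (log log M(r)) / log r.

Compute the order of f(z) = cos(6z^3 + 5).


Write cos(w) = (e^{iw} ± e^{−iw})/(2 or 2i), so |cos(w)| ≤ e^{|w|}. With w = 6z^3 + 5, |w| ≤ 6r^3 + 5 on |z|=r, giving M(r) ≤ e^{6r^3 + 5} and ρ ≤ 3. For the lower bound, choose z on |z|=r with 6z^3 purely imaginary of modulus 6r^3; then |cos(6z^3 + 5)| grows like e^{6r^3}/2, so ρ ≥ 3. Hence ρ = 3.
Therefore ρ = 3.

Order ρ = 3.


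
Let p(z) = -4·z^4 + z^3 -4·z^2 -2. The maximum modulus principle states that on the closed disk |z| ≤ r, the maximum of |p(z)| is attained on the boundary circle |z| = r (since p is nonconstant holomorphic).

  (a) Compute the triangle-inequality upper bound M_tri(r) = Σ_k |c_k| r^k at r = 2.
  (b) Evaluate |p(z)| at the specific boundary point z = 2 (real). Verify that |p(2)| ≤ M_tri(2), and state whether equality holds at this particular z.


Coefficients: c_0 = -2, c_1 = 0, c_2 = -4, c_3 = 1, c_4 = -4. Radius r = 2.
Part (a). Triangle bound: M_tri(r) = Σ_k |c_k| r^k
  = |-2|·2^0 + |0|·2^1 + |-4|·2^2 + |1|·2^3 + |-4|·2^4
  = 2 + 0 + 16 + 8 + 64 = 90.
This bounds M(r) := max_{|z|=r} |p(z)| from above; equality holds iff all terms c_k z^k can be made to align in phase at a single z on |z|=r.
Part (b). At z = 2 (real, on the circle |z| = r):
  p(2) = (-2)·2^0 + (0)·2^1 + (-4)·2^2 + (1)·2^3 + (-4)·2^4 = -74.
  |p(2)| = 74.
Check: |p(2)| = 74 ≤ 90 = M_tri(2). ✓ Equality does not hold at z = 2 (the coefficients have mixed signs, so the terms do not all align in phase there).

M_tri(2) = 90; |p(2)| = 74; equality at z=2: no.


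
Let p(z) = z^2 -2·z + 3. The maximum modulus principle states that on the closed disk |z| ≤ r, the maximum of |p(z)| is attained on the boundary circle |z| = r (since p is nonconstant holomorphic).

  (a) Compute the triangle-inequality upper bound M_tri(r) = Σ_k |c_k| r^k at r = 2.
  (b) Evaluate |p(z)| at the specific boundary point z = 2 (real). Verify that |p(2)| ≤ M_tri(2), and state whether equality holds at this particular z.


Coefficients: c_0 = 3, c_1 = -2, c_2 = 1. Radius r = 2.
Part (a). Triangle bound: M_tri(r) = Σ_k |c_k| r^k
  = |3|·2^0 + |-2|·2^1 + |1|·2^2
  = 3 + 4 + 4 = 11.
This bounds M(r) := max_{|z|=r} |p(z)| from above; equality holds iff all terms c_k z^k can be made to align in phase at a single z on |z|=r.
Part (b). At z = 2 (real, on the circle |z| = r):
  p(2) = (3)·2^0 + (-2)·2^1 + (1)·2^2 = 3.
  |p(2)| = 3.
Check: |p(2)| = 3 ≤ 11 = M_tri(2). ✓ Equality does not hold at z = 2 (the coefficients have mixed signs, so the terms do not all align in phase there).

M_tri(2) = 11; |p(2)| = 3; equality at z=2: no.


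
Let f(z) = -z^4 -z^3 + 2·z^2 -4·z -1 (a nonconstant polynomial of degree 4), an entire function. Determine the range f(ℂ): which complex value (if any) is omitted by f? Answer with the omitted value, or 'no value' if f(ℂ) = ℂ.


Little Picard bounds the complement of f(ℂ) to at most one point.
For every w ∈ ℂ, the equation p(z) − w = 0 is a nonconstant polynomial in z and hence has at least one root by the fundamental theorem of algebra. So p is surjective onto ℂ, omitting no value.

Omitted value: no value.


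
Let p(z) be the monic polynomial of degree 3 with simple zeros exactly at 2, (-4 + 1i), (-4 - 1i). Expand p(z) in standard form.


The polynomial is p(z) = ∏_{α ∈ S} (z − α), where S = {2, (-4 + 1i), (-4 - 1i)}.
Expanding the product yields: p(z) = z^3 + 6·z^2 + z -34.
Note conjugate pairs combine to real quadratics: (z − (-4+1i))(z − (-4−1i)) = z² + 8z + 17.
The resulting polynomial has degree 3 and real coefficients as required.

p(z) = z^3 + 6·z^2 + z -34.


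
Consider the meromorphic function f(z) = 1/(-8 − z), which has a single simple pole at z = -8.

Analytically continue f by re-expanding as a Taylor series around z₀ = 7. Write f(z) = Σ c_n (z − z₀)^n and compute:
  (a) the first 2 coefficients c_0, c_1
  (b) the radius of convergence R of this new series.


Let w = z − z₀, so z = z₀ + w.
Then -8 − z = -8 − (z₀ + w) = (-8 − z₀) − w = -15 − w.
f(z) = 1/(-15 − w) = (1/(-15)) · 1/(1 − w/(-15)) = Σ_{n≥0} w^n / (-15)^(n+1).
So c_n = 1/(-15)^(n+1):
  c_0 = 1/(-15)^1 = -1/15.
  c_1 = 1/(-15)^2 = 1/225.
The series is valid for |w/d| < 1, i.e. |z − z₀| < |d|.
Radius of convergence: R = |-8 − z₀| = |-15| = 15 (distance from z₀ to the singularity z = -8).

c_0 = -1/15, c_1 = 1/225; R = 15.


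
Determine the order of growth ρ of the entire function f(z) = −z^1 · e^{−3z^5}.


M(r) = max_{|z|=r} |-1|·|z|^1·|e^{−3z^5}| = 1·r^1 · e^{3r^5} (the factors attain their maxima compatibly on |z|=r). Then log M(r) = log 1 + 1·log r + 3r^5, dominated by the last term, so log log M(r) ~ 5·log r. The polynomial factor -1z^1 contributes only a log r term and does not affect the order. ρ = 5.
Therefore ρ = 5.

Order ρ = 5.


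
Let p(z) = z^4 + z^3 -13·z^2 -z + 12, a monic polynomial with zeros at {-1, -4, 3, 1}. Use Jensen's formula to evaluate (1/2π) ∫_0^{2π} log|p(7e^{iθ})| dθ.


Zeros: -4, -1, 1, 3; r = 7.
Inside |z| < r: -4, -1, 1, 3. Outside (|z| ≥ r): ∅.
p(0) = 12, so log|p(0)| = log(12) = 2.4849.
Apply Jensen: I(r) = log|p(0)| + Σ_k log(r/|z_k|), summed over zeros inside |z| < r.
  log(r/|z_k|) for z_k = -1: log(7/1) = 1.9459
  log(r/|z_k|) for z_k = -4: log(7/4) = 0.5596
  log(r/|z_k|) for z_k = 3: log(7/3) = 0.8473
  log(r/|z_k|) for z_k = 1: log(7/1) = 1.9459
Sum over inside zeros: 5.2987.
I(r) = log|p(0)| + (inside sum) = 2.4849 + 5.2987 = 7.7836.
Closed form (all zeros inside, monic): I(r) = n·log(r) = 4·log(7) = 7.7836. ✓

I(r) ≈ 7.7836.


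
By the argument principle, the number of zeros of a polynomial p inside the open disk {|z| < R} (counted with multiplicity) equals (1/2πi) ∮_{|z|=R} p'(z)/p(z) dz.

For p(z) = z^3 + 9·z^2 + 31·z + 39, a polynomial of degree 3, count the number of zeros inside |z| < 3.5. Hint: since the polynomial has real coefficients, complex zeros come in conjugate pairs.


The zeros of p are: -3, (-3 + 2i), (-3 - 2i).
Their magnitudes are: 3, 3.606, 3.606.
Zeros with |z| < R = 3.5: -3.
Count = 1.
By the argument principle, (1/2πi) ∮_{|z|=R} p'(z)/p(z) dz equals exactly this count.

Number of zeros inside |z| < 3.5: 1.


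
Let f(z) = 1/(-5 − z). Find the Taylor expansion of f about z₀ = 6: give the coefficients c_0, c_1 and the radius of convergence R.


Let w = z − z₀, so z = z₀ + w.
Then -5 − z = -5 − (z₀ + w) = (-5 − z₀) − w = -11 − w.
f(z) = 1/(-11 − w) = (1/(-11)) · 1/(1 − w/(-11)) = Σ_{n≥0} w^n / (-11)^(n+1).
So c_n = 1/(-11)^(n+1):
  c_0 = 1/(-11)^1 = -1/11.
  c_1 = 1/(-11)^2 = 1/121.
The series is valid for |w/d| < 1, i.e. |z − z₀| < |d|.
Radius of convergence: R = |-5 − z₀| = |-11| = 11 (distance from z₀ to the singularity z = -5).

c_0 = -1/11, c_1 = 1/121; R = 11.


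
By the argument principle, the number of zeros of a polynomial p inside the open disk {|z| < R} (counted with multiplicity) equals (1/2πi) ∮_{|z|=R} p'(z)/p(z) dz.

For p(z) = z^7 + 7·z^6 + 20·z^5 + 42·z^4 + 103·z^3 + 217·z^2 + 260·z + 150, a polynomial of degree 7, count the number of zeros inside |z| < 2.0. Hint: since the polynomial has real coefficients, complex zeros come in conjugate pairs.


The zeros of p are: (-1 + 1i), (-1 - 1i), (1 + 2i), (1 - 2i), -3, (-2 + 1i), (-2 - 1i).
Their magnitudes are: 1.414, 1.414, 2.236, 2.236, 3, 2.236, 2.236.
Zeros with |z| < R = 2.0: (-1 + 1i), (-1 - 1i).
Count = 2.
By the argument principle, (1/2πi) ∮_{|z|=R} p'(z)/p(z) dz equals exactly this count.

Number of zeros inside |z| < 2.0: 2.


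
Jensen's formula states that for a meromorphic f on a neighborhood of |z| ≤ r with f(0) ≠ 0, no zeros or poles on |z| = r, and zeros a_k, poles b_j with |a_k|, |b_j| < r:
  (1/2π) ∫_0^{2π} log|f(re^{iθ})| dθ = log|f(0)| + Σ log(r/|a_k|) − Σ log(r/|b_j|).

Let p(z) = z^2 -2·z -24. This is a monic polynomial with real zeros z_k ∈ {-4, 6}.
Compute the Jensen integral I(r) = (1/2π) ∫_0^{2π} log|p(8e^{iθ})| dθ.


Zeros: -4, 6; r = 8.
Inside |z| < r: -4, 6. Outside (|z| ≥ r): ∅.
p(0) = -24, so log|p(0)| = log(24) = 3.1781.
Apply Jensen: I(r) = log|p(0)| + Σ_k log(r/|z_k|), summed over zeros inside |z| < r.
  log(r/|z_k|) for z_k = -4: log(8/4) = 0.6931
  log(r/|z_k|) for z_k = 6: log(8/6) = 0.2877
Sum over inside zeros: 0.9808.
I(r) = log|p(0)| + (inside sum) = 3.1781 + 0.9808 = 4.1589.
Closed form (all zeros inside, monic): I(r) = n·log(r) = 2·log(8) = 4.1589. ✓

I(r) ≈ 4.1589.


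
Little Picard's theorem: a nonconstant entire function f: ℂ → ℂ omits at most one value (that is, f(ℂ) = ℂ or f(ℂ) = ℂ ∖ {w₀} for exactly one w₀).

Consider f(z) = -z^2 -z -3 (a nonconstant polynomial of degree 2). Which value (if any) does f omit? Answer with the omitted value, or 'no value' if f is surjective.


Little Picard bounds the complement of f(ℂ) to at most one point.
For every w ∈ ℂ, the equation p(z) − w = 0 is a nonconstant polynomial in z and hence has at least one root by the fundamental theorem of algebra. So p is surjective onto ℂ, omitting no value.

Omitted value: no value.


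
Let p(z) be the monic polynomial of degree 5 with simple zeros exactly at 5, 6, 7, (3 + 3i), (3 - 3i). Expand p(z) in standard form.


The polynomial is p(z) = ∏_{α ∈ S} (z − α), where S = {5, 6, 7, (3 + 3i), (3 - 3i)}.
Expanding the product yields: p(z) = z^5 -24·z^4 + 233·z^3 -1176·z^2 + 3186·z -3780.
Note conjugate pairs combine to real quadratics: (z − (3+3i))(z − (3−3i)) = z² − 6z + 18.
The resulting polynomial has degree 5 and real coefficients as required.

p(z) = z^5 -24·z^4 + 233·z^3 -1176·z^2 + 3186·z -3780.


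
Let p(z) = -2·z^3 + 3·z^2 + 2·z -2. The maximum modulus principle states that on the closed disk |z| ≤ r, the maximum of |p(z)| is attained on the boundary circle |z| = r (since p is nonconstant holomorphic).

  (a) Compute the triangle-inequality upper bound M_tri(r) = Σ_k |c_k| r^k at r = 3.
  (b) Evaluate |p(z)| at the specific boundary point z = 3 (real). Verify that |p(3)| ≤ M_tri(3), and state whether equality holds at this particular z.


Coefficients: c_0 = -2, c_1 = 2, c_2 = 3, c_3 = -2. Radius r = 3.
Part (a). Triangle bound: M_tri(r) = Σ_k |c_k| r^k
  = |-2|·3^0 + |2|·3^1 + |3|·3^2 + |-2|·3^3
  = 2 + 6 + 27 + 54 = 89.
This bounds M(r) := max_{|z|=r} |p(z)| from above; equality holds iff all terms c_k z^k can be made to align in phase at a single z on |z|=r.
Part (b). At z = 3 (real, on the circle |z| = r):
  p(3) = (-2)·3^0 + (2)·3^1 + (3)·3^2 + (-2)·3^3 = -23.
  |p(3)| = 23.
Check: |p(3)| = 23 ≤ 89 = M_tri(3). ✓ Equality does not hold at z = 3 (the coefficients have mixed signs, so the terms do not all align in phase there).

M_tri(3) = 89; |p(3)| = 23; equality at z=3: no.


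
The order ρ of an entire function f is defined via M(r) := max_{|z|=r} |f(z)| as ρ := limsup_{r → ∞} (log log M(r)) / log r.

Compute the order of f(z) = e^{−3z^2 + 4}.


|e^{−3z^2 + 4}| = e^{Re(-3·z^2) + 4} ≤ e^{3|z|^2 + 4} = e^{3r^2 + 4} on |z| = r, so ρ ≤ 2. Choosing z on |z|=r so that -3·z^2 is real positive (always possible by picking arg z appropriately) gives |f(z)| = e^{3r^2 + 4}, matching the bound. The additive constant 4 does not affect log log M(r) ~ 2·log r. Hence ρ = 2.
Therefore ρ = 2.

Order ρ = 2.


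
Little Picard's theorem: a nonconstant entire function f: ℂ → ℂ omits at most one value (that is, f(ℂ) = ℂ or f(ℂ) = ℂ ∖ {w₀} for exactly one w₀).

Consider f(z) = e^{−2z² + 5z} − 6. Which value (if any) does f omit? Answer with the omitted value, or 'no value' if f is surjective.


Little Picard bounds the complement of f(ℂ) to at most one point.
The exponent g(z) = −2z² + 5z is a nonconstant polynomial, hence surjective onto ℂ. So e^{g(z)} takes every value in {e^w : w ∈ ℂ} = ℂ ∖ {0}. Adding -6 shifts the range to ℂ ∖ {-6}. f omits exactly -6.

Omitted value: -6.


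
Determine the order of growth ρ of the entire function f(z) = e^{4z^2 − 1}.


|e^{4z^2 − 1}| = e^{Re(4·z^2) + -1} ≤ e^{4|z|^2 + -1} = e^{4r^2 + -1} on |z| = r, so ρ ≤ 2. Choosing z on |z|=r so that 4·z^2 is real positive (always possible by picking arg z appropriately) gives |f(z)| = e^{4r^2 + -1}, matching the bound. The additive constant -1 does not affect log log M(r) ~ 2·log r. Hence ρ = 2.
Therefore ρ = 2.

Order ρ = 2.


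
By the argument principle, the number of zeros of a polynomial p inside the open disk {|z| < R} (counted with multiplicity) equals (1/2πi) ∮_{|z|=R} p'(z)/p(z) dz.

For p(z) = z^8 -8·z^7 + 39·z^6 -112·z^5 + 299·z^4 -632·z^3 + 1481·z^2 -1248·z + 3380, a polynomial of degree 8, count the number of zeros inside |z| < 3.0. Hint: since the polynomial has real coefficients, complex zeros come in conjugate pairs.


The zeros of p are: (-1 + 2i), (-1 - 2i), (0 + 2i), (0 - 2i), (2 + 3i), (2 - 3i), (3 + 2i), (3 - 2i).
Their magnitudes are: 2.236, 2.236, 2, 2, 3.606, 3.606, 3.606, 3.606.
Zeros with |z| < R = 3.0: (-1 + 2i), (-1 - 2i), (0 + 2i), (0 - 2i).
Count = 4.
By the argument principle, (1/2πi) ∮_{|z|=R} p'(z)/p(z) dz equals exactly this count.

Number of zeros inside |z| < 3.0: 4.


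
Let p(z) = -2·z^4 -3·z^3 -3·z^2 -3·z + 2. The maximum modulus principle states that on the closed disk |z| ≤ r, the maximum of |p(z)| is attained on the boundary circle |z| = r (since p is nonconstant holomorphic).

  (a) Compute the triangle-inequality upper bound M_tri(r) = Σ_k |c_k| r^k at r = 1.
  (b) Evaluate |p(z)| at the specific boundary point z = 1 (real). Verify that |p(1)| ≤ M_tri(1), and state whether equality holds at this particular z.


Coefficients: c_0 = 2, c_1 = -3, c_2 = -3, c_3 = -3, c_4 = -2. Radius r = 1.
Part (a). Triangle bound: M_tri(r) = Σ_k |c_k| r^k
  = |2|·1^0 + |-3|·1^1 + |-3|·1^2 + |-3|·1^3 + |-2|·1^4
  = 2 + 3 + 3 + 3 + 2 = 13.
This bounds M(r) := max_{|z|=r} |p(z)| from above; equality holds iff all terms c_k z^k can be made to align in phase at a single z on |z|=r.
Part (b). At z = 1 (real, on the circle |z| = r):
  p(1) = (2)·1^0 + (-3)·1^1 + (-3)·1^2 + (-3)·1^3 + (-2)·1^4 = -9.
  |p(1)| = 9.
Check: |p(1)| = 9 ≤ 13 = M_tri(1). ✓ Equality does not hold at z = 1 (the coefficients have mixed signs, so the terms do not all align in phase there).

M_tri(1) = 13; |p(1)| = 9; equality at z=1: no.


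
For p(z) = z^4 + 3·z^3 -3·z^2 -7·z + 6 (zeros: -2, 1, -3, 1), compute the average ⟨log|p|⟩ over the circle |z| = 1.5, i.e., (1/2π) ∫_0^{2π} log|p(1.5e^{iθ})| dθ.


Zeros: -3, -2, 1, 1; r = 1.5.
Inside |z| < r: 1, 1. Outside (|z| ≥ r): -3, -2.
p(0) = 6, so log|p(0)| = log(6) = 1.7918.
Apply Jensen: I(r) = log|p(0)| + Σ_k log(r/|z_k|), summed over zeros inside |z| < r.
  log(r/|z_k|) for z_k = 1: log(1.5/1) = 0.4055
  log(r/|z_k|) for z_k = 1: log(1.5/1) = 0.4055
  Outside zeros (-3, -2) contribute nothing to the Jensen sum.
Sum over inside zeros: 0.8109.
I(r) = log|p(0)| + (inside sum) = 1.7918 + 0.8109 = 2.6027.
Note: since some zeros are outside |z| ≤ r, the simplified n·log(r) form does NOT apply — only the inside zeros contribute.

I(r) ≈ 2.6027.


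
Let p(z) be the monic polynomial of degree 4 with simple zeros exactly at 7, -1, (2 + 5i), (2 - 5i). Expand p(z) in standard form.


The polynomial is p(z) = ∏_{α ∈ S} (z − α), where S = {7, -1, (2 + 5i), (2 - 5i)}.
Expanding the product yields: p(z) = z^4 -10·z^3 + 46·z^2 -146·z -203.
Note conjugate pairs combine to real quadratics: (z − (2+5i))(z − (2−5i)) = z² − 4z + 29.
The resulting polynomial has degree 4 and real coefficients as required.

p(z) = z^4 -10·z^3 + 46·z^2 -146·z -203.


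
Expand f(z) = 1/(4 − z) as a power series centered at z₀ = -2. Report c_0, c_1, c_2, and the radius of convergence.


Let w = z − z₀, so z = z₀ + w.
Then 4 − z = 4 − (z₀ + w) = (4 − z₀) − w = 6 − w.
f(z) = 1/(6 − w) = (1/(6)) · 1/(1 − w/(6)) = Σ_{n≥0} w^n / (6)^(n+1).
So c_n = 1/(6)^(n+1):
  c_0 = 1/(6)^1 = 1/6.
  c_1 = 1/(6)^2 = 1/36.
  c_2 = 1/(6)^3 = 1/216.
The series is valid for |w/d| < 1, i.e. |z − z₀| < |d|.
Radius of convergence: R = |4 − z₀| = |6| = 6 (distance from z₀ to the singularity z = 4).

c_0 = 1/6, c_1 = 1/36, c_2 = 1/216; R = 6.


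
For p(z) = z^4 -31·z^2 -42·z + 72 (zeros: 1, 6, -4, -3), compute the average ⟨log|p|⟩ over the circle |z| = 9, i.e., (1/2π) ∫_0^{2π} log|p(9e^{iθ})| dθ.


Zeros: -4, -3, 1, 6; r = 9.
Inside |z| < r: -4, -3, 1, 6. Outside (|z| ≥ r): ∅.
p(0) = 72, so log|p(0)| = log(72) = 4.2767.
Apply Jensen: I(r) = log|p(0)| + Σ_k log(r/|z_k|), summed over zeros inside |z| < r.
  log(r/|z_k|) for z_k = 1: log(9/1) = 2.1972
  log(r/|z_k|) for z_k = 6: log(9/6) = 0.4055
  log(r/|z_k|) for z_k = -4: log(9/4) = 0.8109
  log(r/|z_k|) for z_k = -3: log(9/3) = 1.0986
Sum over inside zeros: 4.5122.
I(r) = log|p(0)| + (inside sum) = 4.2767 + 4.5122 = 8.7889.
Closed form (all zeros inside, monic): I(r) = n·log(r) = 4·log(9) = 8.7889. ✓

I(r) ≈ 8.7889.


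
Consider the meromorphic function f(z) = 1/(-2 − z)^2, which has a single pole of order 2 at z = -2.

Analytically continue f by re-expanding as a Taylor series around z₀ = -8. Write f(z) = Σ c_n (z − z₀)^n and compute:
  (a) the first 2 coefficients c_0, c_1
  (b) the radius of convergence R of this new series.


Let w = z − z₀, so z = z₀ + w.
Then -2 − z = -2 − (z₀ + w) = (-2 − z₀) − w = 6 − w.
f(z) = 1/(6 − w)^2 = (1/(6)^2) · (1 − w/(6))^{−2}.
By the binomial series (1−u)^{−2} = Σ_{n≥0} C(n+1, 1) u^n for |u|<1, with u = w/(6):
  c_n = C(n+1, 1) / (6)^(n+2).
  c_0 = 1/(6)^2 = 1/36.
  c_1 = 2/(6)^3 = 1/108.
The series is valid for |w/d| < 1, i.e. |z − z₀| < |d|.
Radius of convergence: R = |-2 − z₀| = |6| = 6 (distance from z₀ to the singularity z = -2).

c_0 = 1/36, c_1 = 1/108; R = 6.


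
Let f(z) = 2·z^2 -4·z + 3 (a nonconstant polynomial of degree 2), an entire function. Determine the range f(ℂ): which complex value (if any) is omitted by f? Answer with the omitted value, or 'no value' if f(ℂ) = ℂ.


Little Picard bounds the complement of f(ℂ) to at most one point.
For every w ∈ ℂ, the equation p(z) − w = 0 is a nonconstant polynomial in z and hence has at least one root by the fundamental theorem of algebra. So p is surjective onto ℂ, omitting no value.

Omitted value: no value.


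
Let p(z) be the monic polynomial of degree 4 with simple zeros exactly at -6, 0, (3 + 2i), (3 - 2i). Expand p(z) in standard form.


The polynomial is p(z) = ∏_{α ∈ S} (z − α), where S = {-6, 0, (3 + 2i), (3 - 2i)}.
Expanding the product yields: p(z) = z^4 -23·z^2 + 78·z.
Note conjugate pairs combine to real quadratics: (z − (3+2i))(z − (3−2i)) = z² − 6z + 13.
The resulting polynomial has degree 4 and real coefficients as required.

p(z) = z^4 -23·z^2 + 78·z.


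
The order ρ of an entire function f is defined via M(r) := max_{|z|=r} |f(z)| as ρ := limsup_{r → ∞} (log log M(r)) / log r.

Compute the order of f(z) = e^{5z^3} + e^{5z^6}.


Each summand is entire of order 3 and 6 respectively (as in the single-exponential case). The order of a sum is at most the max of the orders, so ρ ≤ 6. For the lower bound: on |z|=r choose arg z so that 5z^6 is real positive; then |e^{5z^6}| = e^{5r^6} while |e^{5z^3}| ≤ e^{5r^3} = o(e^{5r^6}). So |f| ≥ e^{5r^6}(1 − o(1)) and ρ ≥ 6. Hence ρ = max(3, 6) = 6.
Therefore ρ = 6.

Order ρ = 6.


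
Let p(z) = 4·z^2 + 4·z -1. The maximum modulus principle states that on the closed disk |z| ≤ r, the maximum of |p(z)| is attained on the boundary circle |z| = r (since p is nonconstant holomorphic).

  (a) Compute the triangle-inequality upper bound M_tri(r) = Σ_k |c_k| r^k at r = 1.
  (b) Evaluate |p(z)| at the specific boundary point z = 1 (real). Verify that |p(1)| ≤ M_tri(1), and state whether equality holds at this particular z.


Coefficients: c_0 = -1, c_1 = 4, c_2 = 4. Radius r = 1.
Part (a). Triangle bound: M_tri(r) = Σ_k |c_k| r^k
  = |-1|·1^0 + |4|·1^1 + |4|·1^2
  = 1 + 4 + 4 = 9.
This bounds M(r) := max_{|z|=r} |p(z)| from above; equality holds iff all terms c_k z^k can be made to align in phase at a single z on |z|=r.
Part (b). At z = 1 (real, on the circle |z| = r):
  p(1) = (-1)·1^0 + (4)·1^1 + (4)·1^2 = 7.
  |p(1)| = 7.
Check: |p(1)| = 7 ≤ 9 = M_tri(1). ✓ Equality does not hold at z = 1 (the coefficients have mixed signs, so the terms do not all align in phase there).

M_tri(1) = 9; |p(1)| = 7; equality at z=1: no.


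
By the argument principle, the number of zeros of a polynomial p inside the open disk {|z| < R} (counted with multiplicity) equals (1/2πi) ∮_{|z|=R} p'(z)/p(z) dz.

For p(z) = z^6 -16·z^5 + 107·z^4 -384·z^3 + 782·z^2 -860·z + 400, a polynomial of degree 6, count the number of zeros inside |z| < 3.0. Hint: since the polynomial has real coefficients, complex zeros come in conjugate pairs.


The zeros of p are: (3 + 1i), (3 - 1i), (2 + 1i), (2 - 1i), 4, 2.
Their magnitudes are: 3.162, 3.162, 2.236, 2.236, 4, 2.
Zeros with |z| < R = 3.0: (2 + 1i), (2 - 1i), 2.
Count = 3.
By the argument principle, (1/2πi) ∮_{|z|=R} p'(z)/p(z) dz equals exactly this count.

Number of zeros inside |z| < 3.0: 3.


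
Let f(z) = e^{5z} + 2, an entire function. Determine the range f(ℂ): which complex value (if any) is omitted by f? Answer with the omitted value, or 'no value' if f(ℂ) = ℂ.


Little Picard bounds the complement of f(ℂ) to at most one point.
e^{5z} is never zero on ℂ, so 1·e^{5z} takes every value in ℂ ∖ {0}. Adding 2 shifts the range to ℂ ∖ {2}. Thus f omits exactly the value 2.

Omitted value: 2.


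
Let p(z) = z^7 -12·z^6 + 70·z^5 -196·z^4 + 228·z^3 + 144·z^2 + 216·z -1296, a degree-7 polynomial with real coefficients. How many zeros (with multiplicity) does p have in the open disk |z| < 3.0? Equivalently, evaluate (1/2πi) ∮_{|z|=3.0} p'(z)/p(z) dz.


The zeros of p are: 2, (3 + 3i), (3 - 3i), (3 + 3i), (3 - 3i), (-1 + 1i), (-1 - 1i).
Their magnitudes are: 2, 4.243, 4.243, 4.243, 4.243, 1.414, 1.414.
Zeros with |z| < R = 3.0: 2, (-1 + 1i), (-1 - 1i).
Count = 3.
By the argument principle, (1/2πi) ∮_{|z|=R} p'(z)/p(z) dz equals exactly this count.

Number of zeros inside |z| < 3.0: 3.
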